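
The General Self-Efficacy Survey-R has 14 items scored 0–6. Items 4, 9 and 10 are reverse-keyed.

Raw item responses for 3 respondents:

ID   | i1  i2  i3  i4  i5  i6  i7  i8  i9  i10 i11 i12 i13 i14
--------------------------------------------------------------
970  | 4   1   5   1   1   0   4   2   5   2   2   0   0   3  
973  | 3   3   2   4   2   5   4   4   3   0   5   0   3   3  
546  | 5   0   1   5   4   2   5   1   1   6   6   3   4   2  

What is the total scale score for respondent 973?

Respondent 973 raw: 3, 3, 2, 4, 2, 5, 4, 4, 3, 0, 5, 0, 3, 3.
Reverse-coded (on a 0–6 scale, reversed = 6 − raw):
  item 1: 3
  item 2: 3
  item 3: 2
  item 4: 6 − 4 = 2
  item 5: 2
  item 6: 5
  item 7: 4
  item 8: 4
  item 9: 6 − 3 = 3
  item 10: 6 − 0 = 6
  item 11: 5
  item 12: 0
  item 13: 3
  item 14: 3
Sum = 3 + 3 + 2 + 2 + 2 + 5 + 4 + 4 + 3 + 6 + 5 + 0 + 3 + 3 = 45

45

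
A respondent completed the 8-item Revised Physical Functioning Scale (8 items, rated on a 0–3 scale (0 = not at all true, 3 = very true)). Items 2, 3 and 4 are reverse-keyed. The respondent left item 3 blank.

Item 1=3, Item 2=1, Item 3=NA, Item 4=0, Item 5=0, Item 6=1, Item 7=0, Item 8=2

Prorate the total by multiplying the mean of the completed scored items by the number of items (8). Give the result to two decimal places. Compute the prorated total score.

12.57

Reverse-coded (reversed = (0+3) − raw = 3 − raw):
  item 2: 3 − 1 = 2
  item 4: 3 − 0 = 3
Completed scored items (7 of 8): 3, 2, 3, 0, 1, 0, 2; sum = 11.
Person mean = 11 / 7 ≈ 1.5714
Prorated total = (11 / 7) × 8 = 12.57 (to 2 dp)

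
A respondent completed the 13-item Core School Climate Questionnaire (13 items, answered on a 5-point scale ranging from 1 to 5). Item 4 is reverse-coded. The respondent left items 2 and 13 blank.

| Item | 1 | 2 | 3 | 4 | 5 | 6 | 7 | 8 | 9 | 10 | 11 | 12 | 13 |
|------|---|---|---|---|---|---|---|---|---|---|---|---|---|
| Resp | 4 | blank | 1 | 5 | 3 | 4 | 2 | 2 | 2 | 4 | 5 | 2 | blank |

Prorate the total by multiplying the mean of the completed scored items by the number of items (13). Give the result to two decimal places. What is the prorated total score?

Reverse-coded (reverse-coded value = 6 − response):
  item 4: 6 − 5 = 1
Completed scored items (11 of 13): 4, 1, 1, 3, 4, 2, 2, 2, 4, 5, 2; sum = 30.
Person mean = 30 / 11 ≈ 2.7273
Prorated total = (30 / 11) × 13 = 35.45 (to 2 dp)

35.45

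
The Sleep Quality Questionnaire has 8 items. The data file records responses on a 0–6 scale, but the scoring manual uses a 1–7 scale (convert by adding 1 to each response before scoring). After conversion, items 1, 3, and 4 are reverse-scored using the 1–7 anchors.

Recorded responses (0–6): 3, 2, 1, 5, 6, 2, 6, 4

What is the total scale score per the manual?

37

Convert to 1–7: 4, 3, 2, 6, 7, 3, 7, 5
Reverse-coded (on a 1–7 scale, reversed = 8 − raw):
  item 1: 8 − 4 = 4
  item 3: 8 − 2 = 6
  item 4: 8 − 6 = 2
Scored: 4, 3, 6, 2, 7, 3, 7, 5
Total = 37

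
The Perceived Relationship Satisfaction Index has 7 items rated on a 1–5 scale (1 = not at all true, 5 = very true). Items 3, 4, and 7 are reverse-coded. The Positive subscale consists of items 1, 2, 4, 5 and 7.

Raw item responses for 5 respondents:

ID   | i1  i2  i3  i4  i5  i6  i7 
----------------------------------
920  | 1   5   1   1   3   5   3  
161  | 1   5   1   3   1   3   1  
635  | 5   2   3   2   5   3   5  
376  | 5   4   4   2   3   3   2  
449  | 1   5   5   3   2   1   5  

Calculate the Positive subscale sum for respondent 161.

Respondent 161 raw: 1, 5, 1, 3, 1, 3, 1.
Positive items: 1, 2, 4, 5, 7.
Reverse-coded (reversed = (1+5) − raw = 6 − raw):
  item 1: 1
  item 2: 5
  item 4: 6 − 3 = 3
  item 5: 1
  item 7: 6 − 1 = 5
Sum = 1 + 5 + 3 + 1 + 5 = 15

15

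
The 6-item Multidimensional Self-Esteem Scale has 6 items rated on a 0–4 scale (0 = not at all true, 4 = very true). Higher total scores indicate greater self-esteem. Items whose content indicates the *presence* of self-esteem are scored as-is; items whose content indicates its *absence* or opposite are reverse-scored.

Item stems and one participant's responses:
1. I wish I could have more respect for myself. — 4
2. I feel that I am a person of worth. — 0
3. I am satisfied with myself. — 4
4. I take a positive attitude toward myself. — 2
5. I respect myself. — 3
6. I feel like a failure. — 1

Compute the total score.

Items 1, 6 describe the absence/opposite of self-esteem → reverse-score.
reversed = (0+4) − raw = 4 − raw.
  item 1: 4 − 4 = 0
  item 2: 0
  item 3: 4
  item 4: 2
  item 5: 3
  item 6: 4 − 1 = 3
Total = 0 + 0 + 4 + 2 + 3 + 3 = 12

12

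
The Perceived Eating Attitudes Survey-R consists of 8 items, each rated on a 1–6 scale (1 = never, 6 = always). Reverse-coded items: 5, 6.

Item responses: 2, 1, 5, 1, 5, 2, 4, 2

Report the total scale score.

22

Apply reverse scoring (on a 1–6 scale, reversed = 7 − raw):
  item 5: 7 − 5 = 2
  item 6: 7 − 2 = 5
Scored responses: 2, 1, 5, 1, 2, 5, 4, 2
Total = 2 + 1 + 5 + 1 + 2 + 5 + 4 + 2 = 22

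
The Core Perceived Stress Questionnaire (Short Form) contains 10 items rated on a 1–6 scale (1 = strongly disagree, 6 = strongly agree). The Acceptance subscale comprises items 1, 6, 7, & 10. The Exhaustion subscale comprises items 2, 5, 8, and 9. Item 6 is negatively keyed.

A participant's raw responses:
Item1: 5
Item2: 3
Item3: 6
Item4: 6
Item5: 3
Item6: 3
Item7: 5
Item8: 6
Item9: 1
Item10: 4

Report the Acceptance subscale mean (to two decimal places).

Acceptance items: 1, 6, 7, 10.
Of these, item 6 is negatively keyed; on a 1–6 scale, reversed = 7 − raw.
  item 1: 5
  item 6: 7 − 3 = 4
  item 7: 5
  item 10: 4
Sum = 5 + 4 + 5 + 4 = 18
Mean = 18 / 4 = 4.50

4.50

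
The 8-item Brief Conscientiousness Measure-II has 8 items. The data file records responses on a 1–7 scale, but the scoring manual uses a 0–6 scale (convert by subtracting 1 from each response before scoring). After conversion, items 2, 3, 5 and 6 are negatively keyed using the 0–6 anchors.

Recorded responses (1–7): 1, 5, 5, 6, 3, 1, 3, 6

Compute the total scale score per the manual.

Convert to 0–6: 0, 4, 4, 5, 2, 0, 2, 5
Reverse-coded (reversed = (0+6) − raw = 6 − raw):
  item 2: 6 − 4 = 2
  item 3: 6 − 4 = 2
  item 5: 6 − 2 = 4
  item 6: 6 − 0 = 6
Scored: 0, 2, 2, 5, 4, 6, 2, 5
Total = 26

26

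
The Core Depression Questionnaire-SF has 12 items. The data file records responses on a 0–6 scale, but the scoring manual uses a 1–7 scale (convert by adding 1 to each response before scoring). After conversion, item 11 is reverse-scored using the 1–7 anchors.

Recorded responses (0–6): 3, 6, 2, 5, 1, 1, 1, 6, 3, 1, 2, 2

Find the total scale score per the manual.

Convert to 1–7: 4, 7, 3, 6, 2, 2, 2, 7, 4, 2, 3, 3
Reverse-coded (reversed = (1+7) − raw = 8 − raw):
  item 11: 8 − 3 = 5
Scored: 4, 7, 3, 6, 2, 2, 2, 7, 4, 2, 5, 3
Total = 47

47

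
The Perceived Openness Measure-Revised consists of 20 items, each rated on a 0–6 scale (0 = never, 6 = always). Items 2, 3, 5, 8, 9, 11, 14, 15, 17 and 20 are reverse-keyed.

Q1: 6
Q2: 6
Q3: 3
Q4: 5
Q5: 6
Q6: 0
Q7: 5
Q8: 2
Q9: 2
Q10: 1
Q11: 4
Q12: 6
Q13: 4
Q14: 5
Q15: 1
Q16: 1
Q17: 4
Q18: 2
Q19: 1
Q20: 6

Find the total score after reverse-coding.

52

Reverse-coded items (on a 0–6 scale, reversed = 6 − raw):
  item 2: 6 − 6 = 0
  item 3: 6 − 3 = 3
  item 5: 6 − 6 = 0
  item 8: 6 − 2 = 4
  item 9: 6 − 2 = 4
  item 11: 6 − 4 = 2
  item 14: 6 − 5 = 1
  item 15: 6 − 1 = 5
  item 17: 6 − 4 = 2
  item 20: 6 − 6 = 0
Scored items: 6, 0, 3, 5, 0, 0, 5, 4, 4, 1, 2, 6, 4, 1, 5, 1, 2, 2, 1, 0
Total = 6 + 0 + 3 + 5 + 0 + 0 + 5 + 4 + 4 + 1 + 2 + 6 + 4 + 1 + 5 + 1 + 2 + 2 + 1 + 0 = 52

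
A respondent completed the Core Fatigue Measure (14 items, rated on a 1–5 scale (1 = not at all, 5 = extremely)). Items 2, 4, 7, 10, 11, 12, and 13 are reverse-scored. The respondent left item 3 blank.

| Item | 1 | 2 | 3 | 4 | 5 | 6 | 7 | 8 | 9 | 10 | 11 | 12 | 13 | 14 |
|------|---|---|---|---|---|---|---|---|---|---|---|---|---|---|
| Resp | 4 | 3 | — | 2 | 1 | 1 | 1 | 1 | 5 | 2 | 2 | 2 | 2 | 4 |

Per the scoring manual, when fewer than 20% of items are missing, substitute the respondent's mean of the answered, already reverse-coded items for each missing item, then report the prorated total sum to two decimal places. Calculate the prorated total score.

47.38

Reverse-coded (on a 1–5 scale, reversed = 6 − raw):
  item 2: 6 − 3 = 3
  item 4: 6 − 2 = 4
  item 7: 6 − 1 = 5
  item 10: 6 − 2 = 4
  item 11: 6 − 2 = 4
  item 12: 6 − 2 = 4
  item 13: 6 − 2 = 4
Completed scored items (13 of 14): 4, 3, 4, 1, 1, 5, 1, 5, 4, 4, 4, 4, 4; sum = 44.
Person mean = 44 / 13 ≈ 3.3846
Prorated total = (44 / 13) × 14 = 47.38 (to 2 dp)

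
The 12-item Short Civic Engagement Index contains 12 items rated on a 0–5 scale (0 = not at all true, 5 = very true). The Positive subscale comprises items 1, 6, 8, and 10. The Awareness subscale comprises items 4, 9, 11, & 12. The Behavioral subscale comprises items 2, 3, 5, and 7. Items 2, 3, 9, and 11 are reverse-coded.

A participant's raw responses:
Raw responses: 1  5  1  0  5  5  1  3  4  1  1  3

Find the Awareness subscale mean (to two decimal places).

Awareness items: 4, 9, 11, 12.
Of these, items 9 and 11 are reverse-coded; reversed = (0+5) − raw = 5 − raw.
  item 4: 0
  item 9: 5 − 4 = 1
  item 11: 5 − 1 = 4
  item 12: 3
Sum = 0 + 1 + 4 + 3 = 8
Mean = 8 / 4 = 2.00

2.00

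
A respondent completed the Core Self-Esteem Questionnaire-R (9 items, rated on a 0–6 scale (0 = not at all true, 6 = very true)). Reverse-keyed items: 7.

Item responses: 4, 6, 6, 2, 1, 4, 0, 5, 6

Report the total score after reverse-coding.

Reverse-keyed items use 6 − raw:
  item 7: 6 − 0 = 6
Scored responses: 4, 6, 6, 2, 1, 4, 6, 5, 6
Total = 4 + 6 + 6 + 2 + 1 + 4 + 6 + 5 + 6 = 40

40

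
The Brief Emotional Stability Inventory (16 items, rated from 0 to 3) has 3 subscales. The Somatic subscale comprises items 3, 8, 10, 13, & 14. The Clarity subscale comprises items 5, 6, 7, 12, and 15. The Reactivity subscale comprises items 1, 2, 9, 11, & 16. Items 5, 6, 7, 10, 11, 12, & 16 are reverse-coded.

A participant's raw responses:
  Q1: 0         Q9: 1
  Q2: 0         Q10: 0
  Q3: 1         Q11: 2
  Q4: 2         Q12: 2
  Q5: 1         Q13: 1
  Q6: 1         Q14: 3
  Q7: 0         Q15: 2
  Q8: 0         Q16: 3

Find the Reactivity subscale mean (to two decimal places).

0.40

Reactivity items: 1, 2, 9, 11, 16.
Of these, items 11 & 16 are reverse-coded; reversed = (0+3) − raw = 3 − raw.
  item 1: 0
  item 2: 0
  item 9: 1
  item 11: 3 − 2 = 1
  item 16: 3 − 3 = 0
Sum = 0 + 0 + 1 + 1 + 0 = 2
Mean = 2 / 5 = 0.40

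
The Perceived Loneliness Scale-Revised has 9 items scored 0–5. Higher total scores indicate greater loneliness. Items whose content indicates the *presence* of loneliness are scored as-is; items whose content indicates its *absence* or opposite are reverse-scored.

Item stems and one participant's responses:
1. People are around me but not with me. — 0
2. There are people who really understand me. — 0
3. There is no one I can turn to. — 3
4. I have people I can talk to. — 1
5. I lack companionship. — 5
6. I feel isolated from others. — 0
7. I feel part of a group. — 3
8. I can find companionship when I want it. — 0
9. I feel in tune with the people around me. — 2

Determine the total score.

Items 2, 4, 7, 8, 9 describe the absence/opposite of loneliness → reverse-score.
reverse-coded value = 5 − response.
  item 1: 0
  item 2: 5 − 0 = 5
  item 3: 3
  item 4: 5 − 1 = 4
  item 5: 5
  item 6: 0
  item 7: 5 − 3 = 2
  item 8: 5 − 0 = 5
  item 9: 5 − 2 = 3
Total = 0 + 5 + 3 + 4 + 5 + 0 + 2 + 5 + 3 = 27

27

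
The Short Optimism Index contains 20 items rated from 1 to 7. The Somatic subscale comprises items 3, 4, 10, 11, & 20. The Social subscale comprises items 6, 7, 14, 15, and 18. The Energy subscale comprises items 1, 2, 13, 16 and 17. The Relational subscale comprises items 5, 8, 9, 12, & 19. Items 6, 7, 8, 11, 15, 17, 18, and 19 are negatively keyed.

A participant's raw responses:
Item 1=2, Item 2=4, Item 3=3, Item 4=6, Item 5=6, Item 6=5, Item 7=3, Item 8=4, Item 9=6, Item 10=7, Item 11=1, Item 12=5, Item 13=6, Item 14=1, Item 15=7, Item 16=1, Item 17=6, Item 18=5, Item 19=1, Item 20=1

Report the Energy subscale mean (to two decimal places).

3.00

Energy items: 1, 2, 13, 16, 17.
Of these, item 17 is negatively keyed; reversed = (1+7) − raw = 8 − raw.
  item 1: 2
  item 2: 4
  item 13: 6
  item 16: 1
  item 17: 8 − 6 = 2
Sum = 2 + 4 + 6 + 1 + 2 = 15
Mean = 15 / 5 = 3.00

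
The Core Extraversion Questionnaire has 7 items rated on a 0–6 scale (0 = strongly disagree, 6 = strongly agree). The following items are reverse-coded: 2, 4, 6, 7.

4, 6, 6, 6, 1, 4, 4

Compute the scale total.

15

Reversing items 2, 4, 6, and 7 with 6 − raw:
Total = 4 + (6−6) + 6 + (6−6) + 1 + (6−4) + (6−4)
      = 4 + 0 + 6 + 0 + 1 + 2 + 2 = 15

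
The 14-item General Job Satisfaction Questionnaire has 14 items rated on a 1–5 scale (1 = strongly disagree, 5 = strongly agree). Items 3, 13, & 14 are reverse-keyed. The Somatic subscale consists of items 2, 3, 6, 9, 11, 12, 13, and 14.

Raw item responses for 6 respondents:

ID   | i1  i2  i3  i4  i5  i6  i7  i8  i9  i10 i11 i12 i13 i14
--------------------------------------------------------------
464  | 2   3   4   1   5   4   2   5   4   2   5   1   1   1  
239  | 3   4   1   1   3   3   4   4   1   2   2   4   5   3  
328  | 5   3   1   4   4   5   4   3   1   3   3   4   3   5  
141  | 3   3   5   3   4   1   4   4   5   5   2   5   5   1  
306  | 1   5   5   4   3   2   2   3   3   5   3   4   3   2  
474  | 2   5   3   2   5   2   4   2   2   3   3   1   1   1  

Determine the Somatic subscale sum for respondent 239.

23

Respondent 239 raw: 3, 4, 1, 1, 3, 3, 4, 4, 1, 2, 2, 4, 5, 3.
Somatic items: 2, 3, 6, 9, 11, 12, 13, 14.
Reverse-coded (reverse-coded value = 6 − response):
  item 2: 4
  item 3: 6 − 1 = 5
  item 6: 3
  item 9: 1
  item 11: 2
  item 12: 4
  item 13: 6 − 5 = 1
  item 14: 6 − 3 = 3
Sum = 4 + 5 + 3 + 1 + 2 + 4 + 1 + 3 = 23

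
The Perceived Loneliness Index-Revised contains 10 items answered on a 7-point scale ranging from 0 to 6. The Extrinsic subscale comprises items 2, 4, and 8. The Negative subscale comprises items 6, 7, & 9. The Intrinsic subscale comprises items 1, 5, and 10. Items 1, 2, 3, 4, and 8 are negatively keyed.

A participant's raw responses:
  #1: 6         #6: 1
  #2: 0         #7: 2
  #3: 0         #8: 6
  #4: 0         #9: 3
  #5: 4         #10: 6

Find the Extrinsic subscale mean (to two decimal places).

Extrinsic items: 2, 4, 8.
Of these, items 2, 4 and 8 are negatively keyed; on a 0–6 scale, reversed = 6 − raw.
  item 2: 6 − 0 = 6
  item 4: 6 − 0 = 6
  item 8: 6 − 6 = 0
Sum = 6 + 6 + 0 = 12
Mean = 12 / 3 = 4.00

4.00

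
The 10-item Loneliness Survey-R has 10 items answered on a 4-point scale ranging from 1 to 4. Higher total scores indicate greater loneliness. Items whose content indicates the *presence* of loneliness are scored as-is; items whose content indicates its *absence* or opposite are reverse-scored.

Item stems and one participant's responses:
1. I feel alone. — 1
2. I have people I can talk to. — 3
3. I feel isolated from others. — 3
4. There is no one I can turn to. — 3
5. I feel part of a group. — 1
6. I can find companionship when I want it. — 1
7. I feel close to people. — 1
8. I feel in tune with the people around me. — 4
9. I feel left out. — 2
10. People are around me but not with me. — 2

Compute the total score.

Items 2, 5, 6, 7, 8 describe the absence/opposite of loneliness → reverse-score.
reversed = (1+4) − raw = 5 − raw.
  item 1: 1
  item 2: 5 − 3 = 2
  item 3: 3
  item 4: 3
  item 5: 5 − 1 = 4
  item 6: 5 − 1 = 4
  item 7: 5 − 1 = 4
  item 8: 5 − 4 = 1
  item 9: 2
  item 10: 2
Total = 1 + 2 + 3 + 3 + 4 + 4 + 4 + 1 + 2 + 2 = 26

26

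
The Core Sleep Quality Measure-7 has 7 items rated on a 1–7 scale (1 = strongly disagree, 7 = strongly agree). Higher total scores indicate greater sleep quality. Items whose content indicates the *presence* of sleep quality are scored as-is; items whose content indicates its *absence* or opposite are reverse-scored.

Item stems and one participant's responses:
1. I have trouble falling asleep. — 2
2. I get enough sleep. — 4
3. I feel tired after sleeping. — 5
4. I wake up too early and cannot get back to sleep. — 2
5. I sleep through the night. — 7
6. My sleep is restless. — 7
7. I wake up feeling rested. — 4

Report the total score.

31

Items 1, 3, 4, 6 describe the absence/opposite of sleep quality → reverse-score.
on a 1–7 scale, reversed = 8 − raw.
  item 1: 8 − 2 = 6
  item 2: 4
  item 3: 8 − 5 = 3
  item 4: 8 − 2 = 6
  item 5: 7
  item 6: 8 − 7 = 1
  item 7: 4
Total = 6 + 4 + 3 + 6 + 7 + 1 + 4 = 31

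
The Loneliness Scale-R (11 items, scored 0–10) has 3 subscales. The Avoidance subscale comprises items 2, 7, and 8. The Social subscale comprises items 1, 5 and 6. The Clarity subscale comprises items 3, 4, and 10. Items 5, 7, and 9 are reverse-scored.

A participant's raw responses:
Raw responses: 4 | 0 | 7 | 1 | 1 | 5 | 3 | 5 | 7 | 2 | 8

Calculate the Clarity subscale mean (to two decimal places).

3.33

Clarity items: 3, 4, 10.
  item 3: 7
  item 4: 1
  item 10: 2
Sum = 7 + 1 + 2 = 10
Mean = 10 / 3 = 3.33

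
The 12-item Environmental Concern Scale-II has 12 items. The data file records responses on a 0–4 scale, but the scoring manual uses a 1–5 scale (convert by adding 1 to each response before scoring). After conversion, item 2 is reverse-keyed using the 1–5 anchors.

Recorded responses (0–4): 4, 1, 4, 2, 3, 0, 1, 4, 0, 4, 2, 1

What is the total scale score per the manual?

40

Convert to 1–5: 5, 2, 5, 3, 4, 1, 2, 5, 1, 5, 3, 2
Reverse-coded (on a 1–5 scale, reversed = 6 − raw):
  item 2: 6 − 2 = 4
Scored: 5, 4, 5, 3, 4, 1, 2, 5, 1, 5, 3, 2
Total = 40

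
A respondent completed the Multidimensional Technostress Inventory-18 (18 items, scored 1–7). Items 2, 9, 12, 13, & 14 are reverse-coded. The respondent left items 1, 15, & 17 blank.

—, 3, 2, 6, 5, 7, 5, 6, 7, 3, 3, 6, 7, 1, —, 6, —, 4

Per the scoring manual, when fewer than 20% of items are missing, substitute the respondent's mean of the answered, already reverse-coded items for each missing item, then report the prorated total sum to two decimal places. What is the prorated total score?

75.60

Reverse-coded (reverse-coded value = 8 − response):
  item 2: 8 − 3 = 5
  item 9: 8 − 7 = 1
  item 12: 8 − 6 = 2
  item 13: 8 − 7 = 1
  item 14: 8 − 1 = 7
Completed scored items (15 of 18): 5, 2, 6, 5, 7, 5, 6, 1, 3, 3, 2, 1, 7, 6, 4; sum = 63.
Person mean = 63 / 15 ≈ 4.2000
Prorated total = (63 / 15) × 18 = 75.60 (to 2 dp)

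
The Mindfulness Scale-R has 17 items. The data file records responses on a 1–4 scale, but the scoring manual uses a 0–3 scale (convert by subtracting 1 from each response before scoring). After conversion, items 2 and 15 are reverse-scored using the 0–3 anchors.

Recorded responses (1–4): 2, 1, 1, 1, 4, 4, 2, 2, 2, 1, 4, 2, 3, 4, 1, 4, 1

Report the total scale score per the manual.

28

Convert to 0–3: 1, 0, 0, 0, 3, 3, 1, 1, 1, 0, 3, 1, 2, 3, 0, 3, 0
Reverse-coded (reverse-coded value = 3 − response):
  item 2: 3 − 0 = 3
  item 15: 3 − 0 = 3
Scored: 1, 3, 0, 0, 3, 3, 1, 1, 1, 0, 3, 1, 2, 3, 3, 3, 0
Total = 28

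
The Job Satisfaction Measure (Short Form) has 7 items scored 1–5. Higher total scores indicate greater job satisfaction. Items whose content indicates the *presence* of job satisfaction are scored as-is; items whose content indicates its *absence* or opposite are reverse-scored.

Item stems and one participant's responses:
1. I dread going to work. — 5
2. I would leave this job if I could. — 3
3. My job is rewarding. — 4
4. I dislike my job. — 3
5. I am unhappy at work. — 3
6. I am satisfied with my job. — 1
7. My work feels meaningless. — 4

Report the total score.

17

Items 1, 2, 4, 5, 7 describe the absence/opposite of job satisfaction → reverse-score.
reverse-coded value = 6 − response.
  item 1: 6 − 5 = 1
  item 2: 6 − 3 = 3
  item 3: 4
  item 4: 6 − 3 = 3
  item 5: 6 − 3 = 3
  item 6: 1
  item 7: 6 − 4 = 2
Total = 1 + 3 + 4 + 3 + 3 + 1 + 2 = 17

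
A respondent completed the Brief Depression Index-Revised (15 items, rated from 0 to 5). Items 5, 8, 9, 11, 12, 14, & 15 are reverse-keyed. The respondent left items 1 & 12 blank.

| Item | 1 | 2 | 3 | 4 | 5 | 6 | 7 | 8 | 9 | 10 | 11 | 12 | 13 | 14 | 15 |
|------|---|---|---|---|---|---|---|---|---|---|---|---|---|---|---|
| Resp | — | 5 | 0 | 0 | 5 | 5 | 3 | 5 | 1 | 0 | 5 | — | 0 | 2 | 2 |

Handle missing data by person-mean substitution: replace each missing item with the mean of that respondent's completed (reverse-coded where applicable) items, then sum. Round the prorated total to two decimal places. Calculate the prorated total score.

26.54

Reverse-coded (on a 0–5 scale, reversed = 5 − raw):
  item 5: 5 − 5 = 0
  item 8: 5 − 5 = 0
  item 9: 5 − 1 = 4
  item 11: 5 − 5 = 0
  item 14: 5 − 2 = 3
  item 15: 5 − 2 = 3
Completed scored items (13 of 15): 5, 0, 0, 0, 5, 3, 0, 4, 0, 0, 0, 3, 3; sum = 23.
Person mean = 23 / 13 ≈ 1.7692
Prorated total = (23 / 13) × 15 = 26.54 (to 2 dp)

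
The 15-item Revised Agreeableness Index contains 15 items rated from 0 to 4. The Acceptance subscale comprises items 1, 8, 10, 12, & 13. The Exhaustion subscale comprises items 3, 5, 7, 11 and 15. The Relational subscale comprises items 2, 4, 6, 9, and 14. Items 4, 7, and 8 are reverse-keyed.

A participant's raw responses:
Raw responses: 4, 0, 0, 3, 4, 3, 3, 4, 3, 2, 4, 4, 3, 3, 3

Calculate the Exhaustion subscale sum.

12

Exhaustion items: 3, 5, 7, 11, 15.
Of these, item 7 is reverse-keyed; reversed = (0+4) − raw = 4 − raw.
  item 3: 0
  item 5: 4
  item 7: 4 − 3 = 1
  item 11: 4
  item 15: 3
Sum = 0 + 4 + 1 + 4 + 3 = 12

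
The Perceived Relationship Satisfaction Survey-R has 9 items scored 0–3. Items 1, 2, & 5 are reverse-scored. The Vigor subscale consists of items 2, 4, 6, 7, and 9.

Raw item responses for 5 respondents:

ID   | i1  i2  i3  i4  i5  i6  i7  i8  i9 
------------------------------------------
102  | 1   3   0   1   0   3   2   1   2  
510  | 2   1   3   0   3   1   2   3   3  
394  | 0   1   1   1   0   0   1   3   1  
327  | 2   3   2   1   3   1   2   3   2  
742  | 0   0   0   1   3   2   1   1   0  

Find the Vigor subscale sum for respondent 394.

5

Respondent 394 raw: 0, 1, 1, 1, 0, 0, 1, 3, 1.
Vigor items: 2, 4, 6, 7, 9.
Reverse-coded (reverse-coded value = 3 − response):
  item 2: 3 − 1 = 2
  item 4: 1
  item 6: 0
  item 7: 1
  item 9: 1
Sum = 2 + 1 + 0 + 1 + 1 = 5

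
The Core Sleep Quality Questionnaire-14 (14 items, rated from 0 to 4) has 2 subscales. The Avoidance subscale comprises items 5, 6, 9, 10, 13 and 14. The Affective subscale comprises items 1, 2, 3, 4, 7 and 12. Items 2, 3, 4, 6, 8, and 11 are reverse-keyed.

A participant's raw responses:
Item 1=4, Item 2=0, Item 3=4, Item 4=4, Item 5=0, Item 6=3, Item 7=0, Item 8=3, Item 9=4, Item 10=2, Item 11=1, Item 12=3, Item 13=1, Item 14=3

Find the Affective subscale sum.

Affective items: 1, 2, 3, 4, 7, 12.
Of these, items 2, 3, & 4 are reverse-keyed; reversed = (0+4) − raw = 4 − raw.
  item 1: 4
  item 2: 4 − 0 = 4
  item 3: 4 − 4 = 0
  item 4: 4 − 4 = 0
  item 7: 0
  item 12: 3
Sum = 4 + 4 + 0 + 0 + 0 + 3 = 11

11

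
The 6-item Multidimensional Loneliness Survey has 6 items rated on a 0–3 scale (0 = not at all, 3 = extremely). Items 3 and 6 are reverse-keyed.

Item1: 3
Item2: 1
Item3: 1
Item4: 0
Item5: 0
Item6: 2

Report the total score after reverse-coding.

7

Raw sum = 7. Reverse-keyed items: 3, 6; their raw sum = 3.
Each reversal replaces raw with 3 − raw, changing the total by 3 − 2·raw per item.
Total = 7 + 2·3 − 2·3 = 7 + 6 − 6 = 7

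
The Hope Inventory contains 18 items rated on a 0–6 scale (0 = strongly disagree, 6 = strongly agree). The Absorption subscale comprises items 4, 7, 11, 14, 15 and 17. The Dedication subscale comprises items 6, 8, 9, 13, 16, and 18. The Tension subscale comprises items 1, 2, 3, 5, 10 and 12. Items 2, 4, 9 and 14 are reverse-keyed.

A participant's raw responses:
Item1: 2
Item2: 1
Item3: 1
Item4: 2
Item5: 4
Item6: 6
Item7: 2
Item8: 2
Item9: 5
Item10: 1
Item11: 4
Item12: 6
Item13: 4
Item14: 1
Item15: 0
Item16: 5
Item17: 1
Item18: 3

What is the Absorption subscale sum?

Absorption items: 4, 7, 11, 14, 15, 17.
Of these, items 4 & 14 are reverse-keyed; reverse-coded value = 6 − response.
  item 4: 6 − 2 = 4
  item 7: 2
  item 11: 4
  item 14: 6 − 1 = 5
  item 15: 0
  item 17: 1
Sum = 4 + 2 + 4 + 5 + 0 + 1 = 16

16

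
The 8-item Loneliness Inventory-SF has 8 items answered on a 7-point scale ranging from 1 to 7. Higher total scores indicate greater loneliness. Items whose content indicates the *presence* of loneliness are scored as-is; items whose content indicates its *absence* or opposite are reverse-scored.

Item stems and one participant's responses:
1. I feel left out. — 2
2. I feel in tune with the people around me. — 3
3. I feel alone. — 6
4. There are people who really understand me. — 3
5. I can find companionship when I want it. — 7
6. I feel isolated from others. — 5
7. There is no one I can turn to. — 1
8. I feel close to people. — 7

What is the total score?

Items 2, 4, 5, 8 describe the absence/opposite of loneliness → reverse-score.
reverse-coded value = 8 − response.
  item 1: 2
  item 2: 8 − 3 = 5
  item 3: 6
  item 4: 8 − 3 = 5
  item 5: 8 − 7 = 1
  item 6: 5
  item 7: 1
  item 8: 8 − 7 = 1
Total = 2 + 5 + 6 + 5 + 1 + 5 + 1 + 1 = 26

26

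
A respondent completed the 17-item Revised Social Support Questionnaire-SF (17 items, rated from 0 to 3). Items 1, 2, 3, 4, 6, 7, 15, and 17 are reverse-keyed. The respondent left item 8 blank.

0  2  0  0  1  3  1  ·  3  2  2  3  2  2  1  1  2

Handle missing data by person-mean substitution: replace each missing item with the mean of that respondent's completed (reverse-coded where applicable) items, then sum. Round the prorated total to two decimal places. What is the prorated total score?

32.94

Reverse-coded (on a 0–3 scale, reversed = 3 − raw):
  item 1: 3 − 0 = 3
  item 2: 3 − 2 = 1
  item 3: 3 − 0 = 3
  item 4: 3 − 0 = 3
  item 6: 3 − 3 = 0
  item 7: 3 − 1 = 2
  item 15: 3 − 1 = 2
  item 17: 3 − 2 = 1
Completed scored items (16 of 17): 3, 1, 3, 3, 1, 0, 2, 3, 2, 2, 3, 2, 2, 2, 1, 1; sum = 31.
Person mean = 31 / 16 ≈ 1.9375
Prorated total = (31 / 16) × 17 = 32.94 (to 2 dp)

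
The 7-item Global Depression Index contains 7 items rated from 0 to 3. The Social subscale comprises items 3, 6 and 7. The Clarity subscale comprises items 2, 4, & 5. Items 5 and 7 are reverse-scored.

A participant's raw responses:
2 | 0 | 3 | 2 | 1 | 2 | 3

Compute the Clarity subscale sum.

Clarity items: 2, 4, 5.
Of these, item 5 is reverse-scored; reverse-coded value = 3 − response.
  item 2: 0
  item 4: 2
  item 5: 3 − 1 = 2
Sum = 0 + 2 + 2 = 4

4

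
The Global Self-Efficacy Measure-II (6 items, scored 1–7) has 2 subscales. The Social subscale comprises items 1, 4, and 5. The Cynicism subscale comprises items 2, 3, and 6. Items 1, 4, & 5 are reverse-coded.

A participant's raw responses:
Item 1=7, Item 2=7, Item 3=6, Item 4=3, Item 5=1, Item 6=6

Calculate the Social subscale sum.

13

Social items: 1, 4, 5.
Of these, items 1, 4 and 5 are reverse-coded; on a 1–7 scale, reversed = 8 − raw.
  item 1: 8 − 7 = 1
  item 4: 8 − 3 = 5
  item 5: 8 − 1 = 7
Sum = 1 + 5 + 7 = 13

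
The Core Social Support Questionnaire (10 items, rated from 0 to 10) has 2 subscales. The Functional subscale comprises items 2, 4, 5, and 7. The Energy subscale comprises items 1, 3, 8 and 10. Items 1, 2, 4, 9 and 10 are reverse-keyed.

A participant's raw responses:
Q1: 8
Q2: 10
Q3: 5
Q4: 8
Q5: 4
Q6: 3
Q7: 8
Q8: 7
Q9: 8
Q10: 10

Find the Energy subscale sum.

14

Energy items: 1, 3, 8, 10.
Of these, items 1 and 10 are reverse-keyed; reverse-coded value = 10 − response.
  item 1: 10 − 8 = 2
  item 3: 5
  item 8: 7
  item 10: 10 − 10 = 0
Sum = 2 + 5 + 7 + 0 = 14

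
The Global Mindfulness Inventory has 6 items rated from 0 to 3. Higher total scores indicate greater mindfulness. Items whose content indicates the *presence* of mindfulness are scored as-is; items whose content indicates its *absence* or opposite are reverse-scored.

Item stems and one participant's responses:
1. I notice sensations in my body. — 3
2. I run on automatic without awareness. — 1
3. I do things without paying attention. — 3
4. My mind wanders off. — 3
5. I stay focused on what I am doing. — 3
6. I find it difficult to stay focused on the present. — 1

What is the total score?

10

Items 2, 3, 4, 6 describe the absence/opposite of mindfulness → reverse-score.
on a 0–3 scale, reversed = 3 − raw.
  item 1: 3
  item 2: 3 − 1 = 2
  item 3: 3 − 3 = 0
  item 4: 3 − 3 = 0
  item 5: 3
  item 6: 3 − 1 = 2
Total = 3 + 2 + 0 + 0 + 3 + 2 = 10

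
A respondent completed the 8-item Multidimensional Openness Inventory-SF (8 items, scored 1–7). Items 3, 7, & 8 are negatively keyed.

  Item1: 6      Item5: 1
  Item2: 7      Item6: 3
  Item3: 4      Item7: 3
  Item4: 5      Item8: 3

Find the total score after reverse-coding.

Apply reverse scoring (reverse-coded value = 8 − response):
  item 3: 8 − 4 = 4
  item 7: 8 − 3 = 5
  item 8: 8 − 3 = 5
After reverse-coding: 6, 7, 4, 5, 1, 3, 5, 5
Total = 6 + 7 + 4 + 5 + 1 + 3 + 5 + 5 = 36

36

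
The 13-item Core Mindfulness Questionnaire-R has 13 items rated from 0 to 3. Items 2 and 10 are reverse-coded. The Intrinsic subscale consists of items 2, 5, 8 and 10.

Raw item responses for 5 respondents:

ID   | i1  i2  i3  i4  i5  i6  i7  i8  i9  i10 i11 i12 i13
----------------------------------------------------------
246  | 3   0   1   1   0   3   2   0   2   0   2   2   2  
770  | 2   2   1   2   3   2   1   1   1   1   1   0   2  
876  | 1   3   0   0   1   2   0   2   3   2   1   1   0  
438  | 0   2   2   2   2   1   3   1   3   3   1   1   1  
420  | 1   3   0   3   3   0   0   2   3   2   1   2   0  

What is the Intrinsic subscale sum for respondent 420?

Respondent 420 raw: 1, 3, 0, 3, 3, 0, 0, 2, 3, 2, 1, 2, 0.
Intrinsic items: 2, 5, 8, 10.
Reverse-coded (on a 0–3 scale, reversed = 3 − raw):
  item 2: 3 − 3 = 0
  item 5: 3
  item 8: 2
  item 10: 3 − 2 = 1
Sum = 0 + 3 + 2 + 1 = 6

6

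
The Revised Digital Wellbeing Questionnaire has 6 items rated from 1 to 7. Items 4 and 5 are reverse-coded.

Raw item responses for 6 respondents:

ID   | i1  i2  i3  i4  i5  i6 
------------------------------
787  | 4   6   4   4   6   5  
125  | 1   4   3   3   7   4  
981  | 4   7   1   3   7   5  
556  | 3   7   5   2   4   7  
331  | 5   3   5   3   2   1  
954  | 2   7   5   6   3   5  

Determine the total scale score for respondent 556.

32

Respondent 556 raw: 3, 7, 5, 2, 4, 7.
Reverse-coded (on a 1–7 scale, reversed = 8 − raw):
  item 1: 3
  item 2: 7
  item 3: 5
  item 4: 8 − 2 = 6
  item 5: 8 − 4 = 4
  item 6: 7
Sum = 3 + 7 + 5 + 6 + 4 + 7 = 32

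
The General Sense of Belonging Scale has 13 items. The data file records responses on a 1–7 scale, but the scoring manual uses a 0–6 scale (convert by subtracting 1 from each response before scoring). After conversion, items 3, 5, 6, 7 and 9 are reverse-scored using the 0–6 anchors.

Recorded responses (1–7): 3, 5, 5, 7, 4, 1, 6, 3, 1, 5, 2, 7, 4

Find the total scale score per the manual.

Convert to 0–6: 2, 4, 4, 6, 3, 0, 5, 2, 0, 4, 1, 6, 3
Reverse-coded (reverse-coded value = 6 − response):
  item 3: 6 − 4 = 2
  item 5: 6 − 3 = 3
  item 6: 6 − 0 = 6
  item 7: 6 − 5 = 1
  item 9: 6 − 0 = 6
Scored: 2, 4, 2, 6, 3, 6, 1, 2, 6, 4, 1, 6, 3
Total = 46

46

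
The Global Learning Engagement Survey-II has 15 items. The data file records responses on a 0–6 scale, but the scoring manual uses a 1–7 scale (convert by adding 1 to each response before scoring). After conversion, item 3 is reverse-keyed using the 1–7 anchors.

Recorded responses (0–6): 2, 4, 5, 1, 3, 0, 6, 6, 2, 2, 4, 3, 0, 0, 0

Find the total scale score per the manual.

49

Convert to 1–7: 3, 5, 6, 2, 4, 1, 7, 7, 3, 3, 5, 4, 1, 1, 1
Reverse-coded (reversed = (1+7) − raw = 8 − raw):
  item 3: 8 − 6 = 2
Scored: 3, 5, 2, 2, 4, 1, 7, 7, 3, 3, 5, 4, 1, 1, 1
Total = 49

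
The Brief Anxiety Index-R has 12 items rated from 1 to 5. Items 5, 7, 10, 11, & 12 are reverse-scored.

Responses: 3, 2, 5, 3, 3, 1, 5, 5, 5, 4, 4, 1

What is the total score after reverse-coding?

37

Raw sum = 41. Reverse-scored items: 5, 7, 10, 11, 12; their raw sum = 17.
Each reversal replaces raw with 6 − raw, changing the total by 6 − 2·raw per item.
Total = 41 + 5·6 − 2·17 = 41 + 30 − 34 = 37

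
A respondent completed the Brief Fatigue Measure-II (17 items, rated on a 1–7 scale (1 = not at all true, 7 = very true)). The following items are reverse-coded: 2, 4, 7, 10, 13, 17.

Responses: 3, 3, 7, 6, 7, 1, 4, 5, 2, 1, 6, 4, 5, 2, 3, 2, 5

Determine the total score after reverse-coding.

66

Reversing items 2, 4, 7, 10, 13 and 17 with 8 − raw:
Total = 3 + (8−3) + 7 + (8−6) + 7 + 1 + (8−4) + 5 + 2 + (8−1) + 6 + 4 + (8−5) + 2 + 3 + 2 + (8−5)
      = 3 + 5 + 7 + 2 + 7 + 1 + 4 + 5 + 2 + 7 + 6 + 4 + 3 + 2 + 3 + 2 + 3 = 66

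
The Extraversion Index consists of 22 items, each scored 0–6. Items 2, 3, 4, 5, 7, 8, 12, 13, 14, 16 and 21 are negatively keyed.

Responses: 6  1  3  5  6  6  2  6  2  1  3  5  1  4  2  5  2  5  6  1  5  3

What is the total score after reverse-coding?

Raw sum = 80. Negatively keyed items: 2, 3, 4, 5, 7, 8, 12, 13, 14, 16, 21; their raw sum = 43.
Each reversal replaces raw with 6 − raw, changing the total by 6 − 2·raw per item.
Total = 80 + 11·6 − 2·43 = 80 + 66 − 86 = 60

60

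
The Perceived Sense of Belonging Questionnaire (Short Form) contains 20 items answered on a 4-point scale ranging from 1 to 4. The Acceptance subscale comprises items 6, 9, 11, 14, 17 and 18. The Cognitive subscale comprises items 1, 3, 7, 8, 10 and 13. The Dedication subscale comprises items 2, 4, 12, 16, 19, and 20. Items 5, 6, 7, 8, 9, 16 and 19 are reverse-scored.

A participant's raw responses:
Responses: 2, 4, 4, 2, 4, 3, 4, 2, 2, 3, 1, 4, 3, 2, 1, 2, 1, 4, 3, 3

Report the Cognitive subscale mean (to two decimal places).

Cognitive items: 1, 3, 7, 8, 10, 13.
Of these, items 7 and 8 are reverse-scored; reverse-coded value = 5 − response.
  item 1: 2
  item 3: 4
  item 7: 5 − 4 = 1
  item 8: 5 − 2 = 3
  item 10: 3
  item 13: 3
Sum = 2 + 4 + 1 + 3 + 3 + 3 = 16
Mean = 16 / 6 = 2.67

2.67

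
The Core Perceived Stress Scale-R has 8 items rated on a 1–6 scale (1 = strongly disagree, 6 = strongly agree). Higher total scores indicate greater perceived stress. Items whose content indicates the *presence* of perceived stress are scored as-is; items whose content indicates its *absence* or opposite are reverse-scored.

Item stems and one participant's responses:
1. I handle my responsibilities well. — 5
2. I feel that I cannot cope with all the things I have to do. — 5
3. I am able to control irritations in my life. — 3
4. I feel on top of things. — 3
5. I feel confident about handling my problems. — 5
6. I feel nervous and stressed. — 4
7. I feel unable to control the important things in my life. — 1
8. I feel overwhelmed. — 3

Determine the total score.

25

Items 1, 3, 4, 5 describe the absence/opposite of perceived stress → reverse-score.
reversed = (1+6) − raw = 7 − raw.
  item 1: 7 − 5 = 2
  item 2: 5
  item 3: 7 − 3 = 4
  item 4: 7 − 3 = 4
  item 5: 7 − 5 = 2
  item 6: 4
  item 7: 1
  item 8: 3
Total = 2 + 5 + 4 + 4 + 2 + 4 + 1 + 3 = 25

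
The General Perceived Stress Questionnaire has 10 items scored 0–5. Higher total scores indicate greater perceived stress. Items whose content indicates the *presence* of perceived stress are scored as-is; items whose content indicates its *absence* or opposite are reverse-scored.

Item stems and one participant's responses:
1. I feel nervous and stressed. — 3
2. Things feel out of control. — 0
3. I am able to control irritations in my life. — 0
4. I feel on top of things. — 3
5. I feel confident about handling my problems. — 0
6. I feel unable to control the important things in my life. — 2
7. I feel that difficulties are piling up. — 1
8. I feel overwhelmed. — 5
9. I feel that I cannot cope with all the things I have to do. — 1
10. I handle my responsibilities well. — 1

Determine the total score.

28

Items 3, 4, 5, 10 describe the absence/opposite of perceived stress → reverse-score.
on a 0–5 scale, reversed = 5 − raw.
  item 1: 3
  item 2: 0
  item 3: 5 − 0 = 5
  item 4: 5 − 3 = 2
  item 5: 5 − 0 = 5
  item 6: 2
  item 7: 1
  item 8: 5
  item 9: 1
  item 10: 5 − 1 = 4
Total = 3 + 0 + 5 + 2 + 5 + 2 + 1 + 5 + 1 + 4 = 28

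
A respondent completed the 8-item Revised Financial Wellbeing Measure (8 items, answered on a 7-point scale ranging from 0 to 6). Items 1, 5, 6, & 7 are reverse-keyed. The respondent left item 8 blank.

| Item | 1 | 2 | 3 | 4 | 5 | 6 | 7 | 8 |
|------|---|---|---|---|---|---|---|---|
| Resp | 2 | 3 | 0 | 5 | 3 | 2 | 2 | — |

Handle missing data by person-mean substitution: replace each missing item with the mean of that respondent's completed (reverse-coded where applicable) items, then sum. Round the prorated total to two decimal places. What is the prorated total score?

26.29

Reverse-coded (reverse-coded value = 6 − response):
  item 1: 6 − 2 = 4
  item 5: 6 − 3 = 3
  item 6: 6 − 2 = 4
  item 7: 6 − 2 = 4
Completed scored items (7 of 8): 4, 3, 0, 5, 3, 4, 4; sum = 23.
Person mean = 23 / 7 ≈ 3.2857
Prorated total = (23 / 7) × 8 = 26.29 (to 2 dp)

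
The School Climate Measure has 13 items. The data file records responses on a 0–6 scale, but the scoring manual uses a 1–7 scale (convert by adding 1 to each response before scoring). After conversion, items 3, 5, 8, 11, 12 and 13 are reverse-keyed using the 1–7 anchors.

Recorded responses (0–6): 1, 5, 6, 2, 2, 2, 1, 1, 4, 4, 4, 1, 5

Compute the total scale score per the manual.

49

Convert to 1–7: 2, 6, 7, 3, 3, 3, 2, 2, 5, 5, 5, 2, 6
Reverse-coded (on a 1–7 scale, reversed = 8 − raw):
  item 3: 8 − 7 = 1
  item 5: 8 − 3 = 5
  item 8: 8 − 2 = 6
  item 11: 8 − 5 = 3
  item 12: 8 − 2 = 6
  item 13: 8 − 6 = 2
Scored: 2, 6, 1, 3, 5, 3, 2, 6, 5, 5, 3, 6, 2
Total = 49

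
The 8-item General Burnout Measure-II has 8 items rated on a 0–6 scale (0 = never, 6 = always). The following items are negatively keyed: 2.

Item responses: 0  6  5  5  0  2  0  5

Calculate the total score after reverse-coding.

17

Reversing item 2 with 6 − raw:
Total = 0 + (6−6) + 5 + 5 + 0 + 2 + 0 + 5
      = 0 + 0 + 5 + 5 + 0 + 2 + 0 + 5 = 17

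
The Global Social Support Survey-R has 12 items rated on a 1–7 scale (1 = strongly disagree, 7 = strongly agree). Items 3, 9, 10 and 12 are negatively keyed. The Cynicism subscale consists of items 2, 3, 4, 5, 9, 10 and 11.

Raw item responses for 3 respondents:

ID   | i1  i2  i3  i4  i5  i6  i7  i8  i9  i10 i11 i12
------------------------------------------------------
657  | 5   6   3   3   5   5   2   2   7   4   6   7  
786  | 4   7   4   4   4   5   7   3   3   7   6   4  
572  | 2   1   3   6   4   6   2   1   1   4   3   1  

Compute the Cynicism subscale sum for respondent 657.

30

Respondent 657 raw: 5, 6, 3, 3, 5, 5, 2, 2, 7, 4, 6, 7.
Cynicism items: 2, 3, 4, 5, 9, 10, 11.
Reverse-coded (on a 1–7 scale, reversed = 8 − raw):
  item 2: 6
  item 3: 8 − 3 = 5
  item 4: 3
  item 5: 5
  item 9: 8 − 7 = 1
  item 10: 8 − 4 = 4
  item 11: 6
Sum = 6 + 5 + 3 + 5 + 1 + 4 + 6 = 30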